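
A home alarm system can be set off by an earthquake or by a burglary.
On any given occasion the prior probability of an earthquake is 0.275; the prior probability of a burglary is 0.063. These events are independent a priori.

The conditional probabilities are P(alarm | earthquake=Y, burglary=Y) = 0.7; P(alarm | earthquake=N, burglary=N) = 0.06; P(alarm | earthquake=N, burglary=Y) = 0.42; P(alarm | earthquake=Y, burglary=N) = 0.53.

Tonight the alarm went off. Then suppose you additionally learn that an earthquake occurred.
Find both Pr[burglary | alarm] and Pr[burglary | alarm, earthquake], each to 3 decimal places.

Sum P(alarm|·) weighted by the priors over the 4 (earthquake, burglary) configurations:
  P(alarm) = 0.06*0.725*0.937 + 0.42*0.725*0.063 + 0.53*0.275*0.937 + 0.7*0.275*0.063
        = 0.040759 + 0.019183 + 0.136568 + 0.012128 = 0.208638
Keeping only the burglary-present terms gives 0.031311, so
  P(burglary | alarm) = 0.031311 / 0.208638 ≈ 0.150

Now also conditioning on earthquake=true:
P(alarm | earthquake) = 0.53·0.937 + 0.7·0.063 = 0.496610 + 0.044100 = 0.540710
Restricting to configurations with burglary present: 0.7·0.063 = 0.044100.
P(burglary | alarm, earthquake) = 0.044100 / 0.540710 ≈ 0.082

Pr[burglary | alarm] ≈ 0.150; Pr[burglary | alarm, earthquake] ≈ 0.082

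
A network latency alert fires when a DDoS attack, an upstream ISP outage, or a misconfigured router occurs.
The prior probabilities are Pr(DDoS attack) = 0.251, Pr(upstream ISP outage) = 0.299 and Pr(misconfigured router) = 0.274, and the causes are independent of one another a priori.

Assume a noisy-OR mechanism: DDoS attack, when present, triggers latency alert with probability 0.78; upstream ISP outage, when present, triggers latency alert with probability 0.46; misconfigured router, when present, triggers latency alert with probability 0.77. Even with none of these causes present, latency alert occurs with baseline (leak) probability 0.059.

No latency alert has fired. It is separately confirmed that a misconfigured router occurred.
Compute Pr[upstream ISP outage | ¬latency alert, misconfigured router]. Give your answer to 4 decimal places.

Under noisy-OR, P(latency alert | causes) = 1 − (1−0.059)·∏(1−qᵢ) over the active causes.
Numerator (weight on configurations with upstream ISP outage): 0.026174 + 0.001930 = 0.028104
Denominator P(¬latency alert | misconfigured router): 0.21643*0.749*0.701 + 0.116872*0.749*0.299 + 0.047615*0.251*0.701 + 0.025712*0.251*0.299 = 0.150118
Posterior = 0.028104 / 0.150118 ≈ 0.1872

Pr[upstream ISP outage | ¬latency alert, misconfigured router] ≈ 0.1872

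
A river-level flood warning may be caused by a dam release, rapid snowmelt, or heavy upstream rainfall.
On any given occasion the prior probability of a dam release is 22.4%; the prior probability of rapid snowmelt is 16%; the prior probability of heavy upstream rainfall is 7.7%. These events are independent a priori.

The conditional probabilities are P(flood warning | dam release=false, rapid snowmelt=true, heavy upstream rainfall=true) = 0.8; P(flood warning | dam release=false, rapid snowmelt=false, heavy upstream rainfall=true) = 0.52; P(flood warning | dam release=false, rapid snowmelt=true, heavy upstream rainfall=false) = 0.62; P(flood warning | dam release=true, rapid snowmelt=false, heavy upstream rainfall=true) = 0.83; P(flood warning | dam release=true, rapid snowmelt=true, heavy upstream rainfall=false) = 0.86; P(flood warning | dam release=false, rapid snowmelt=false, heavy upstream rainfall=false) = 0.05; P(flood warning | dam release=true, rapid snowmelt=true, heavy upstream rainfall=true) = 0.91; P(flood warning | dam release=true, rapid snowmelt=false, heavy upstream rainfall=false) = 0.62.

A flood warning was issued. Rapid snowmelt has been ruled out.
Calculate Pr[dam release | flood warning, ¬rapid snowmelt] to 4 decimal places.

Pr[dam release | flood warning, ¬rapid snowmelt] ≈ 0.6806

For the numerator, keep only dam release=true terms: 0.128186 + 0.014316 = 0.142502
The normalizing constant is 0.05·0.776·0.923 + 0.52·0.776·0.077 + 0.62·0.224·0.923 + 0.83·0.224·0.077 = 0.209385
P(dam release | flood warning, ¬rapid snowmelt) = 0.142502/0.209385 ≈ 0.6806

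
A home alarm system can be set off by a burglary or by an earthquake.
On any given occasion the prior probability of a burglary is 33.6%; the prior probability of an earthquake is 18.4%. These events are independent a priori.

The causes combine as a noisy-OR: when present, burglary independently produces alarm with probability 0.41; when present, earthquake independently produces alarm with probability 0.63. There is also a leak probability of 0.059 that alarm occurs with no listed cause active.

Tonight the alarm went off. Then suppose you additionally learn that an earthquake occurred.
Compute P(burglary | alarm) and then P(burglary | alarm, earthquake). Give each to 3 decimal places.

Under noisy-OR, P(alarm | causes) = 1 − (1−0.059)·∏(1−qᵢ) over the active causes.
Enumerate the 4 (burglary, earthquake) configurations and weight by the priors:
  P(alarm) = 0.059·0.664·0.816 + 0.65183·0.664·0.184 + 0.44481·0.336·0.816 + 0.79458·0.336·0.184
        = 0.031968 + 0.079638 + 0.121956 + 0.049124 = 0.282686
Configurations with burglary contribute 0.171080, so
  P(burglary | alarm) = 0.171080 / 0.282686 ≈ 0.605

With the extra evidence:
Numerator (weight on configurations with burglary): 0.79458*0.336 = 0.266979
Normalizer over all consistent configurations: 0.65183*0.664 + 0.79458*0.336 = 0.699794
P(burglary | alarm, earthquake) = 0.266979/0.699794 ≈ 0.382
Conditioning on earthquake lowers the posterior on burglary: the classic explaining-away effect in a common-effect structure.

P(burglary | alarm) ≈ 0.605; P(burglary | alarm, earthquake) ≈ 0.382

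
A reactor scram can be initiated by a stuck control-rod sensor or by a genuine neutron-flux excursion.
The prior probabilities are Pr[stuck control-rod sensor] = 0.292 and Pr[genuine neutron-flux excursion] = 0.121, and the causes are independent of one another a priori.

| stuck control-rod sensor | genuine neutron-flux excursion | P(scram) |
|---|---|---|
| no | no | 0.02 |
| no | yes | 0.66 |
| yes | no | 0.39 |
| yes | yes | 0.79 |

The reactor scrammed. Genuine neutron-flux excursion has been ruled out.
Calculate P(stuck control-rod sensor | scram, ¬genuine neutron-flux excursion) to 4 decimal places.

P(stuck control-rod sensor | scram, ¬genuine neutron-flux excursion) ≈ 0.8894

P(scram | ¬genuine neutron-flux excursion) = 0.02×0.708 + 0.39×0.292 = 0.014160 + 0.113880 = 0.128040
Restricting to configurations with stuck control-rod sensor present: 0.39×0.292 = 0.113880.
So P(stuck control-rod sensor | scram, ¬genuine neutron-flux excursion) = 0.113880/0.128040 ≈ 0.8894.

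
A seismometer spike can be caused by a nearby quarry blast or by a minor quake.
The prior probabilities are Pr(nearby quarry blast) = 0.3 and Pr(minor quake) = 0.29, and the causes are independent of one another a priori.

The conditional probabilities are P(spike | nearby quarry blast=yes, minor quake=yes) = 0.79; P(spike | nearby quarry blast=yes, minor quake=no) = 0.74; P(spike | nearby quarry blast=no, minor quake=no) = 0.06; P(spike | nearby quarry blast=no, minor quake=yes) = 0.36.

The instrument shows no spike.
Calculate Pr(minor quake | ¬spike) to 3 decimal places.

For the numerator, keep only minor quake=true terms: 0.129920 + 0.018270 = 0.148190
Normalizer over all consistent configurations: 0.94·0.7·0.71 + 0.64·0.7·0.29 + 0.26·0.3·0.71 + 0.21·0.3·0.29 = 0.670750
Posterior = 0.148190 / 0.670750 ≈ 0.221

Pr(minor quake | ¬spike) ≈ 0.221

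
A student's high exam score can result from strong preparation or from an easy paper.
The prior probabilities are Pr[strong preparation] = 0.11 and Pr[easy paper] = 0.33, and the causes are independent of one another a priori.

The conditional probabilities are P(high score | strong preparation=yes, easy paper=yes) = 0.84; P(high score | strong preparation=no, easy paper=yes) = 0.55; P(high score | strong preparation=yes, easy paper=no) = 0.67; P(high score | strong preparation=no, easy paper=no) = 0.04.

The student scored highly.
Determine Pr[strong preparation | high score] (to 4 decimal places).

Pr[strong preparation | high score] ≈ 0.3011

Numerator (weight on configurations with strong preparation): 0.049379 + 0.030492 = 0.079871
The normalizing constant is 0.04*0.89*0.67 + 0.55*0.89*0.33 + 0.67*0.11*0.67 + 0.84*0.11*0.33 = 0.265258
P(strong preparation | high score) = 0.079871/0.265258 ≈ 0.3011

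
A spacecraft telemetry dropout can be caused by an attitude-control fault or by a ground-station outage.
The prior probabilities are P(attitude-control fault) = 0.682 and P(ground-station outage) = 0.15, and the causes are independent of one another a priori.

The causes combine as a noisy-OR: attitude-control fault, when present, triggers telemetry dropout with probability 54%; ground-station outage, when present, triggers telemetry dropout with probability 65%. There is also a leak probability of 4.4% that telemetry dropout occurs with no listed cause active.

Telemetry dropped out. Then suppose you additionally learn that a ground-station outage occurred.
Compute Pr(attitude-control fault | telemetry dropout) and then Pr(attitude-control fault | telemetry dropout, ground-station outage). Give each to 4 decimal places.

Under noisy-OR, P(telemetry dropout | causes) = 1 − (1−0.044)·∏(1−qᵢ) over the active causes.
Weight on attitude-control fault=true, given the evidence: 0.324771 + 0.086554 = 0.411325
The normalizing constant is 0.044*0.318*0.85 + 0.6654*0.318*0.15 + 0.56024*0.682*0.85 + 0.846084*0.682*0.15 = 0.454958
Posterior = 0.411325 / 0.454958 ≈ 0.9041

Now also conditioning on ground-station outage=true:
For the numerator, keep only attitude-control fault=true terms: 0.846084·0.682 = 0.577029
Denominator P(telemetry dropout | ground-station outage): 0.6654·0.318 + 0.846084·0.682 = 0.788626
P(attitude-control fault | telemetry dropout, ground-station outage) = 0.577029/0.788626 ≈ 0.7317

Pr(attitude-control fault | telemetry dropout) ≈ 0.9041; Pr(attitude-control fault | telemetry dropout, ground-station outage) ≈ 0.7317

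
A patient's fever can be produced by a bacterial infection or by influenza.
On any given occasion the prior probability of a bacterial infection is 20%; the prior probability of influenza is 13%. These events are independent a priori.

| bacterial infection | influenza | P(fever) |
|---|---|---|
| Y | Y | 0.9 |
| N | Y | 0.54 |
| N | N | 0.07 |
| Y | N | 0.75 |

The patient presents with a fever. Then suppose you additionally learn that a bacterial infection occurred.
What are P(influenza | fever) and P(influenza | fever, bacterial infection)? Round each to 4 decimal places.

Enumerate the 4 (bacterial infection, influenza) configurations and weight by the priors:
  P(fever) = 0.07×0.8×0.87 + 0.54×0.8×0.13 + 0.75×0.2×0.87 + 0.9×0.2×0.13
        = 0.048720 + 0.056160 + 0.130500 + 0.023400 = 0.258780
Keeping only the influenza-present terms gives 0.079560, so
  P(influenza | fever) = 0.079560 / 0.258780 ≈ 0.3074

With the extra evidence:
Numerator (weight on configurations with influenza): 0.9·0.13 = 0.117000
The normalizing constant is 0.75·0.87 + 0.9·0.13 = 0.769500
Posterior = 0.117000 / 0.769500 ≈ 0.1520
The drop from 0.3074 to 0.1520 is the explaining-away (discounting) effect.

P(influenza | fever) ≈ 0.3074; P(influenza | fever, bacterial infection) ≈ 0.1520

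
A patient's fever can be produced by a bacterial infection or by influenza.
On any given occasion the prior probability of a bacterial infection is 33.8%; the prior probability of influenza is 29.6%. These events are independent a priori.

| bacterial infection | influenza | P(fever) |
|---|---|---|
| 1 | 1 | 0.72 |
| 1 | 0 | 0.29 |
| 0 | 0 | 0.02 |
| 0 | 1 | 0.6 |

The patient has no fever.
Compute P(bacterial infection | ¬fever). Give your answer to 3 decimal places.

P(bacterial infection | ¬fever) ≈ 0.269

P(¬fever) = 0.98×0.662×0.704 + 0.4×0.662×0.296 + 0.71×0.338×0.704 + 0.28×0.338×0.296 = 0.456727 + 0.078381 + 0.168946 + 0.028013 = 0.732067
The bacterial infection-present share is 0.168946 + 0.028013 = 0.196959.
Hence the posterior is 0.196959/0.732067 ≈ 0.269.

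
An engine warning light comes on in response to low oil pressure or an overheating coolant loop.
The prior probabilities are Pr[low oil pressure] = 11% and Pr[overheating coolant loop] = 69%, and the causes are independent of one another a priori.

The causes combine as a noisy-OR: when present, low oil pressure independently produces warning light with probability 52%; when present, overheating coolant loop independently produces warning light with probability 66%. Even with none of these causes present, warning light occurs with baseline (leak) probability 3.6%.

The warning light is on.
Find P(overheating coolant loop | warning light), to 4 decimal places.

P(overheating coolant loop | warning light) ≈ 0.9441

Under noisy-OR, P(warning light | causes) = 1 − (1−0.036)·∏(1−qᵢ) over the active causes.
P(warning light) = 0.036·0.89·0.31 + 0.67224·0.89·0.69 + 0.53728·0.11·0.31 + 0.842675·0.11·0.69 = 0.009932 + 0.412823 + 0.018321 + 0.063959 = 0.505035
The overheating coolant loop-present share is 0.412823 + 0.063959 = 0.476782.
So P(overheating coolant loop | warning light) = 0.476782/0.505035 ≈ 0.9441.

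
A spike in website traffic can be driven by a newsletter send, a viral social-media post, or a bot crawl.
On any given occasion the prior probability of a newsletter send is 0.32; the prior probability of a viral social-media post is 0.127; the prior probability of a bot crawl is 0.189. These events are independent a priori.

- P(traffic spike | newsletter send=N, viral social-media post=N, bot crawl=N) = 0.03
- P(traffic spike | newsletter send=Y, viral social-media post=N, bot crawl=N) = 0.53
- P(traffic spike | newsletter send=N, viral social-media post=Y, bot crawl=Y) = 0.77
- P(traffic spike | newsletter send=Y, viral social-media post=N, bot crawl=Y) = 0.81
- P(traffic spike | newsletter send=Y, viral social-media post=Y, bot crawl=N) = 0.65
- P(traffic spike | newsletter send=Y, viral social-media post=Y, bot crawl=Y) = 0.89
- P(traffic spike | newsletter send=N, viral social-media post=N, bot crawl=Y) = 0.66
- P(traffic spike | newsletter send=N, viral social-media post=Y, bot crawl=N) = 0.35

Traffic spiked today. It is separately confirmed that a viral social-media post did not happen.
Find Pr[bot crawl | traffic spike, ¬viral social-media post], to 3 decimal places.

P(traffic spike | ¬viral social-media post) = 0.03*0.68*0.811 + 0.66*0.68*0.189 + 0.53*0.32*0.811 + 0.81*0.32*0.189 = 0.016544 + 0.084823 + 0.137546 + 0.048989 = 0.287902
Restricting to configurations with bot crawl present: 0.084823 + 0.048989 = 0.133812.
Hence the posterior is 0.133812/0.287902 ≈ 0.465.

Pr[bot crawl | traffic spike, ¬viral social-media post] ≈ 0.465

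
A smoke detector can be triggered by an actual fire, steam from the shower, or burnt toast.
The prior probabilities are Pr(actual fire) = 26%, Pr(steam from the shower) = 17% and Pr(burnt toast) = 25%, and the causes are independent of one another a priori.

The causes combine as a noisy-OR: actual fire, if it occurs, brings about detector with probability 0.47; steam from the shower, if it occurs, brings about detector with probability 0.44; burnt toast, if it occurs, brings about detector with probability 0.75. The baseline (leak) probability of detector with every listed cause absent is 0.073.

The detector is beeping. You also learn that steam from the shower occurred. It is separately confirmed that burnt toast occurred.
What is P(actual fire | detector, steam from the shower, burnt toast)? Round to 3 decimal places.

P(actual fire | detector, steam from the shower, burnt toast) ≈ 0.273

Under noisy-OR, P(detector | causes) = 1 − (1−0.073)·∏(1−qᵢ) over the active causes.
By total probability over both values of actual fire:
  P(detector | steam from the shower, burnt toast) = 0.87022×0.74 + 0.931217×0.26
        = 0.643963 + 0.242116 = 0.886079
The terms with actual fire present sum to 0.242116, so
  P(actual fire | detector, steam from the shower, burnt toast) = 0.242116 / 0.886079 ≈ 0.273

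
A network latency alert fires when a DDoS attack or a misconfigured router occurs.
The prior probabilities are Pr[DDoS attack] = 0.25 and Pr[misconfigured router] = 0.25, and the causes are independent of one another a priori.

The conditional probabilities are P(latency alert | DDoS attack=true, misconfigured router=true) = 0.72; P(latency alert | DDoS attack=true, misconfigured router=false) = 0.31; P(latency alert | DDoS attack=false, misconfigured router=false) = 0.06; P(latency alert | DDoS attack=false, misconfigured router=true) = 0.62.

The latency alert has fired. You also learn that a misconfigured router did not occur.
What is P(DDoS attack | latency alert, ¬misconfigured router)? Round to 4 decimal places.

P(DDoS attack | latency alert, ¬misconfigured router) ≈ 0.6327

Weight on DDoS attack=true, given the evidence: 0.31×0.25 = 0.077500
Normalizer over all consistent configurations: 0.06×0.75 + 0.31×0.25 = 0.122500
P(DDoS attack | latency alert, ¬misconfigured router) = 0.077500/0.122500 ≈ 0.6327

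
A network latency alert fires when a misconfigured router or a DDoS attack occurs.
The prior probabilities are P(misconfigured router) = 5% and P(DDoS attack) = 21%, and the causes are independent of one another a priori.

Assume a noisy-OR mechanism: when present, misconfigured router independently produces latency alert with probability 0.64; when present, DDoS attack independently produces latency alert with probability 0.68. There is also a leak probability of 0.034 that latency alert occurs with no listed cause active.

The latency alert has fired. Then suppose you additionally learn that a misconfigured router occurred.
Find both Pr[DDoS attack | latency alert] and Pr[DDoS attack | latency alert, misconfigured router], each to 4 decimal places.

Pr[DDoS attack | latency alert] ≈ 0.7416; Pr[DDoS attack | latency alert, misconfigured router] ≈ 0.2659

Under noisy-OR, P(latency alert | causes) = 1 − (1−0.034)·∏(1−qᵢ) over the active causes.
P(latency alert) = 0.034·0.95·0.79 + 0.69088·0.95·0.21 + 0.65224·0.05·0.79 + 0.888717·0.05·0.21 = 0.025517 + 0.137831 + 0.025763 + 0.009332 = 0.198443
Of this, 0.147163 comes from 0.137831 + 0.009332 (the DDoS attack=true cases).
P(DDoS attack | latency alert) = 0.147163 / 0.198443 ≈ 0.7416

Now condition on the additional information:
Sum P(latency alert|·) weighted by the priors over both values of DDoS attack:
  P(latency alert | misconfigured router) = 0.65224*0.79 + 0.888717*0.21
        = 0.515270 + 0.186631 = 0.701901
The terms with DDoS attack present sum to 0.186631, so
  P(DDoS attack | latency alert, misconfigured router) = 0.186631 / 0.701901 ≈ 0.2659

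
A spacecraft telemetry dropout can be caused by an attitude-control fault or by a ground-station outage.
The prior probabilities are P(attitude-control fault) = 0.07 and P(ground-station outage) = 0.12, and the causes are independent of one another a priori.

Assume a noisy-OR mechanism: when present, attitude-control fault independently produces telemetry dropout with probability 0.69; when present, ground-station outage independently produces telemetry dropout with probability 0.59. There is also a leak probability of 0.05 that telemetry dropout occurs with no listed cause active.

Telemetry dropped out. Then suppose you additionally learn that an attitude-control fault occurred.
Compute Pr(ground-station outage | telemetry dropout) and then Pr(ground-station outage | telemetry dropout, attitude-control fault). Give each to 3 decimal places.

Pr(ground-station outage | telemetry dropout) ≈ 0.472; Pr(ground-station outage | telemetry dropout, attitude-control fault) ≈ 0.145

Under noisy-OR, P(telemetry dropout | causes) = 1 − (1−0.05)·∏(1−qᵢ) over the active causes.
P(telemetry dropout) = 0.05×0.93×0.88 + 0.6105×0.93×0.12 + 0.7055×0.07×0.88 + 0.879255×0.07×0.12 = 0.040920 + 0.068132 + 0.043459 + 0.007386 = 0.159897
Restricting to configurations with ground-station outage present: 0.068132 + 0.007386 = 0.075518.
So P(ground-station outage | telemetry dropout) = 0.075518/0.159897 ≈ 0.472.

With the extra evidence:
Numerator (weight on configurations with ground-station outage): 0.879255*0.12 = 0.105511
Normalizer over all consistent configurations: 0.7055*0.88 + 0.879255*0.12 = 0.726351
P(ground-station outage | telemetry dropout, attitude-control fault) = 0.105511/0.726351 ≈ 0.145
— attitude-control fault explains away the evidence for ground-station outage.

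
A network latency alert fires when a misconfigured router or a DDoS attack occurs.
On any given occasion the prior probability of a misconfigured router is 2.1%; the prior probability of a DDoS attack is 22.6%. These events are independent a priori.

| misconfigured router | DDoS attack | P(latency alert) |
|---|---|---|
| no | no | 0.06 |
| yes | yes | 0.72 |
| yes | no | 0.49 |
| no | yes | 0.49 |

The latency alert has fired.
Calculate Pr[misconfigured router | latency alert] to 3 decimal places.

Enumerate the 4 (misconfigured router, DDoS attack) configurations and weight by the priors:
  P(latency alert) = 0.06*0.979*0.774 + 0.49*0.979*0.226 + 0.49*0.021*0.774 + 0.72*0.021*0.226
        = 0.045465 + 0.108414 + 0.007964 + 0.003417 = 0.165260
Configurations with misconfigured router contribute 0.011381, so
  P(misconfigured router | latency alert) = 0.011381 / 0.165260 ≈ 0.069

Pr[misconfigured router | latency alert] ≈ 0.069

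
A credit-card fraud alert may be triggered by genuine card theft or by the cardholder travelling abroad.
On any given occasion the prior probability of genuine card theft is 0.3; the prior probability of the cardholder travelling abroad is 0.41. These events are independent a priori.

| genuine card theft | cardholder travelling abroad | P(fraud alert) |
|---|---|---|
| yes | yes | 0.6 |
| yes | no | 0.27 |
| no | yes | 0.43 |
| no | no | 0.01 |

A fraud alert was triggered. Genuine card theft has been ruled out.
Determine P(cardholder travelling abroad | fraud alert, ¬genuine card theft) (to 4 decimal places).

P(cardholder travelling abroad | fraud alert, ¬genuine card theft) ≈ 0.9676

By total probability over both values of cardholder travelling abroad:
  P(fraud alert | ¬genuine card theft) = 0.01·0.59 + 0.43·0.41
        = 0.005900 + 0.176300 = 0.182200
The terms with cardholder travelling abroad present sum to 0.176300, so
  P(cardholder travelling abroad | fraud alert, ¬genuine card theft) = 0.176300 / 0.182200 ≈ 0.9676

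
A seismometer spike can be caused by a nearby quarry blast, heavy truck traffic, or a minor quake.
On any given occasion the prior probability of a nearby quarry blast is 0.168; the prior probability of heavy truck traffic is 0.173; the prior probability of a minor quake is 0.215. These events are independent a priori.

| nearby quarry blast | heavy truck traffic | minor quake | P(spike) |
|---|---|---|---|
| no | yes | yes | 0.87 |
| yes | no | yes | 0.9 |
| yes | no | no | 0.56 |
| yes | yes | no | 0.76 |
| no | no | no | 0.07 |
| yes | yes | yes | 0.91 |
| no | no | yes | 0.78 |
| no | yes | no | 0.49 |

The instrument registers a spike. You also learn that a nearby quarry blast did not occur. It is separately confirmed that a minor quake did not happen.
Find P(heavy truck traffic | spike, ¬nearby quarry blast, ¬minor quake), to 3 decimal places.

By total probability over both values of heavy truck traffic:
  P(spike | ¬nearby quarry blast, ¬minor quake) = 0.07·0.827 + 0.49·0.173
        = 0.057890 + 0.084770 = 0.142660
Keeping only the heavy truck traffic-present terms gives 0.084770, so
  P(heavy truck traffic | spike, ¬nearby quarry blast, ¬minor quake) = 0.084770 / 0.142660 ≈ 0.594

P(heavy truck traffic | spike, ¬nearby quarry blast, ¬minor quake) ≈ 0.594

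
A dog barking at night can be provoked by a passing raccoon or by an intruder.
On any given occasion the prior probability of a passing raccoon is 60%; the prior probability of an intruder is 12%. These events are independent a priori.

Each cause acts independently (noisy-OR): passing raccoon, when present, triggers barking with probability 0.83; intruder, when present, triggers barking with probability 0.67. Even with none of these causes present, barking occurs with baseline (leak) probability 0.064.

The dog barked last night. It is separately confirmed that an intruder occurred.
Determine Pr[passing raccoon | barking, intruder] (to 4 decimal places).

Under noisy-OR, P(barking | causes) = 1 − (1−0.064)·∏(1−qᵢ) over the active causes.
For the numerator, keep only passing raccoon=true terms: 0.94749×0.6 = 0.568494
The normalizing constant is 0.69112×0.4 + 0.94749×0.6 = 0.844942
P(passing raccoon | barking, intruder) = 0.568494/0.844942 ≈ 0.6728

Pr[passing raccoon | barking, intruder] ≈ 0.6728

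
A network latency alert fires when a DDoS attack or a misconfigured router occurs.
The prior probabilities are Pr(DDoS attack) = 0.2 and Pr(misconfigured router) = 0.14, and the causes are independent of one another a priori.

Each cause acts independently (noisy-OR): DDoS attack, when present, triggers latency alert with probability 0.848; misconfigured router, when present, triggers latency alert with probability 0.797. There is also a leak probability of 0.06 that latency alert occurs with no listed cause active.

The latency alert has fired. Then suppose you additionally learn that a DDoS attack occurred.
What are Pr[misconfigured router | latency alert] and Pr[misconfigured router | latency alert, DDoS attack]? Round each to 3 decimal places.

Under noisy-OR, P(latency alert | causes) = 1 − (1−0.06)·∏(1−qᵢ) over the active causes.
P(latency alert) = 0.06·0.8·0.86 + 0.80918·0.8·0.14 + 0.85712·0.2·0.86 + 0.970995·0.2·0.14 = 0.041280 + 0.090628 + 0.147425 + 0.027188 = 0.306521
Of this, 0.117816 comes from 0.090628 + 0.027188 (the misconfigured router=true cases).
Hence the posterior is 0.117816/0.306521 ≈ 0.384.

Now also conditioning on DDoS attack=true:
Weight on misconfigured router=true, given the evidence: 0.970995×0.14 = 0.135939
The normalizing constant is 0.85712×0.86 + 0.970995×0.14 = 0.873062
P(misconfigured router | latency alert, DDoS attack) = 0.135939/0.873062 ≈ 0.156

Pr[misconfigured router | latency alert] ≈ 0.384; Pr[misconfigured router | latency alert, DDoS attack] ≈ 0.156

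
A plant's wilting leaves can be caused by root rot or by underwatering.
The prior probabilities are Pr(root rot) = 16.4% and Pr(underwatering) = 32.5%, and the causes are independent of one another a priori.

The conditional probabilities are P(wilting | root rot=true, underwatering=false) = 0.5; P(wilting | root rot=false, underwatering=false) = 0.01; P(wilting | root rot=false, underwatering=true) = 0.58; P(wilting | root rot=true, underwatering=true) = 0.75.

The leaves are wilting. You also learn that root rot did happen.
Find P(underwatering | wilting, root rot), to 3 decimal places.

Weight on underwatering=true, given the evidence: 0.75×0.325 = 0.243750
The normalizing constant is 0.5×0.675 + 0.75×0.325 = 0.581250
P(underwatering | wilting, root rot) = 0.243750/0.581250 ≈ 0.419

P(underwatering | wilting, root rot) ≈ 0.419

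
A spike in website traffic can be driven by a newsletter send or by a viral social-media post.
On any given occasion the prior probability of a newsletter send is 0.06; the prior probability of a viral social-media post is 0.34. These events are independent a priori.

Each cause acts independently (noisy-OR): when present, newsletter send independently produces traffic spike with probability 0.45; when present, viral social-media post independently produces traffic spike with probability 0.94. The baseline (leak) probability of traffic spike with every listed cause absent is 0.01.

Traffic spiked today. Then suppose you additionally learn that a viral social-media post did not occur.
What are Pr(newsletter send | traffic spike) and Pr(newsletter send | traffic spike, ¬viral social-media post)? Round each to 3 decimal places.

Under noisy-OR, P(traffic spike | causes) = 1 − (1−0.01)·∏(1−qᵢ) over the active causes.
By total probability over the 4 (newsletter send, viral social-media post) configurations:
  P(traffic spike) = 0.01×0.94×0.66 + 0.9406×0.94×0.34 + 0.4555×0.06×0.66 + 0.96733×0.06×0.34
        = 0.006204 + 0.300616 + 0.018038 + 0.019734 = 0.344592
The terms with newsletter send present sum to 0.037772, so
  P(newsletter send | traffic spike) = 0.037772 / 0.344592 ≈ 0.110

With the extra evidence:
P(traffic spike | ¬viral social-media post) = 0.01*0.94 + 0.4555*0.06 = 0.009400 + 0.027330 = 0.036730
Of this, 0.027330 comes from 0.4555*0.06 (the newsletter send=true cases).
P(newsletter send | traffic spike, ¬viral social-media post) = 0.027330 / 0.036730 ≈ 0.744

Pr(newsletter send | traffic spike) ≈ 0.110; Pr(newsletter send | traffic spike, ¬viral social-media post) ≈ 0.744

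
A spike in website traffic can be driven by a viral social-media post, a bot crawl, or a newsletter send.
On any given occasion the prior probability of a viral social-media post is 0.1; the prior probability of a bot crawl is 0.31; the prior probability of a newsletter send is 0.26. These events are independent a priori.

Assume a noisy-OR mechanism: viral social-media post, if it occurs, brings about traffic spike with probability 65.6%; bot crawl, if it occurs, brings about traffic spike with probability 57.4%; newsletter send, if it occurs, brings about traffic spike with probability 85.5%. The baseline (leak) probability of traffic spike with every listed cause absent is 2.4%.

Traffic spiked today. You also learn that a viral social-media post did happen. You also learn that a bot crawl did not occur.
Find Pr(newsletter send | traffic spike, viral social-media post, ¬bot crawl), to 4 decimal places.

Pr(newsletter send | traffic spike, viral social-media post, ¬bot crawl) ≈ 0.3347

Under noisy-OR, P(traffic spike | causes) = 1 − (1−0.024)·∏(1−qᵢ) over the active causes.
Enumerate both values of newsletter send and weight by the priors:
  P(traffic spike | viral social-media post, ¬bot crawl) = 0.664256*0.74 + 0.951317*0.26
        = 0.491549 + 0.247342 = 0.738891
The terms with newsletter send present sum to 0.247342, so
  P(newsletter send | traffic spike, viral social-media post, ¬bot crawl) = 0.247342 / 0.738891 ≈ 0.3347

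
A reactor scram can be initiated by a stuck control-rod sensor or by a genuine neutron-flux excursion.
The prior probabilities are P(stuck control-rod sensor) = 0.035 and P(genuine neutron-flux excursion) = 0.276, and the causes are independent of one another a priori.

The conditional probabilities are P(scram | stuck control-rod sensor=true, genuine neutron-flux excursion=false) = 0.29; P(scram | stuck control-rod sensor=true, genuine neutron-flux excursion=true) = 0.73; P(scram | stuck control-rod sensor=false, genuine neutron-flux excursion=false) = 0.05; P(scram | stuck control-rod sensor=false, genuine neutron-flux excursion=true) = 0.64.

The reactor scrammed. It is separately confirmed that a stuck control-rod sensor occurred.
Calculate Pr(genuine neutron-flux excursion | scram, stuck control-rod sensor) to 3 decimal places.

Enumerate both values of genuine neutron-flux excursion and weight by the priors:
  P(scram | stuck control-rod sensor) = 0.29×0.724 + 0.73×0.276
        = 0.209960 + 0.201480 = 0.411440
The terms with genuine neutron-flux excursion present sum to 0.201480, so
  P(genuine neutron-flux excursion | scram, stuck control-rod sensor) = 0.201480 / 0.411440 ≈ 0.490

Pr(genuine neutron-flux excursion | scram, stuck control-rod sensor) ≈ 0.490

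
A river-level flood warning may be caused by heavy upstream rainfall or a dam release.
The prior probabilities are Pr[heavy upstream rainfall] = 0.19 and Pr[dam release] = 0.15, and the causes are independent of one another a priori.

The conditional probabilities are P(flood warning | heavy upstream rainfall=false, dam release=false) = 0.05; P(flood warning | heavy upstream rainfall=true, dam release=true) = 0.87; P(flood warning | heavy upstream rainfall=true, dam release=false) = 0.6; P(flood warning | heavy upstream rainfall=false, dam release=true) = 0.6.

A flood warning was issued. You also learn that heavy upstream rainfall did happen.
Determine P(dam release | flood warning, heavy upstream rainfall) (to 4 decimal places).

P(dam release | flood warning, heavy upstream rainfall) ≈ 0.2037

P(flood warning | heavy upstream rainfall) = 0.6·0.85 + 0.87·0.15 = 0.510000 + 0.130500 = 0.640500
The dam release-present share is 0.87·0.15 = 0.130500.
So P(dam release | flood warning, heavy upstream rainfall) = 0.130500/0.640500 ≈ 0.2037.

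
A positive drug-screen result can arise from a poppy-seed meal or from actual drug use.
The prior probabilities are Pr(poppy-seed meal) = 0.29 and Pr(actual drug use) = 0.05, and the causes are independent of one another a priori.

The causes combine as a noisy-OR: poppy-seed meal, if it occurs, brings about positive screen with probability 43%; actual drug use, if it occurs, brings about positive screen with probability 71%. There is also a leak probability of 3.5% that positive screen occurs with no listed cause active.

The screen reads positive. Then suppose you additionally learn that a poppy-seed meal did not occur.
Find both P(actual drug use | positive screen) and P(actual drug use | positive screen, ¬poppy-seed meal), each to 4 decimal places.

P(actual drug use | positive screen) ≈ 0.2037; P(actual drug use | positive screen, ¬poppy-seed meal) ≈ 0.5199

Under noisy-OR, P(positive screen | causes) = 1 − (1−0.035)·∏(1−qᵢ) over the active causes.
Sum P(positive screen|·) weighted by the priors over the 4 (poppy-seed meal, actual drug use) configurations:
  P(positive screen) = 0.035·0.71·0.95 + 0.72015·0.71·0.05 + 0.44995·0.29·0.95 + 0.840485·0.29·0.05
        = 0.023608 + 0.025565 + 0.123961 + 0.012187 = 0.185321
The terms with actual drug use present sum to 0.037752, so
  P(actual drug use | positive screen) = 0.037752 / 0.185321 ≈ 0.2037

Now also conditioning on poppy-seed meal≠true:
By total probability over both values of actual drug use:
  P(positive screen | ¬poppy-seed meal) = 0.035×0.95 + 0.72015×0.05
        = 0.033250 + 0.036007 = 0.069257
The terms with actual drug use present sum to 0.036007, so
  P(actual drug use | positive screen, ¬poppy-seed meal) = 0.036007 / 0.069257 ≈ 0.5199
With poppy-seed meal excluded, actual drug use must carry more of the explanatory weight for the positive screen.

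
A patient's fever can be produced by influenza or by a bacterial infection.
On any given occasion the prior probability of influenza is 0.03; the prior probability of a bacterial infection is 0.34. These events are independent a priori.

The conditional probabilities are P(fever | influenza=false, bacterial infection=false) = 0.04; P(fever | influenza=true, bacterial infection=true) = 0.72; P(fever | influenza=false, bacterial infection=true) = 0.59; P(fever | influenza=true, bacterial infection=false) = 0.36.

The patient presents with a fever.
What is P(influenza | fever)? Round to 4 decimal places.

P(fever) = 0.04·0.97·0.66 + 0.59·0.97·0.34 + 0.36·0.03·0.66 + 0.72·0.03·0.34 = 0.025608 + 0.194582 + 0.007128 + 0.007344 = 0.234662
The influenza-present share is 0.007128 + 0.007344 = 0.014472.
Hence the posterior is 0.014472/0.234662 ≈ 0.0617.

P(influenza | fever) ≈ 0.0617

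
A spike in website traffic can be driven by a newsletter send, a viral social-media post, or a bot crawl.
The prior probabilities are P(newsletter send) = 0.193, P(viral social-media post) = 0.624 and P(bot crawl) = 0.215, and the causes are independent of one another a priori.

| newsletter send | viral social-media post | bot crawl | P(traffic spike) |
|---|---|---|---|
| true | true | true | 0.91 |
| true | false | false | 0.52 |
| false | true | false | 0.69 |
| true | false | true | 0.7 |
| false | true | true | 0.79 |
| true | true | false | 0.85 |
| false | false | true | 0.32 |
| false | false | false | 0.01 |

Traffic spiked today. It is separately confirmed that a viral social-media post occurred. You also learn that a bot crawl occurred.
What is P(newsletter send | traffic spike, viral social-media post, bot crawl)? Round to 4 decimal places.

For the numerator, keep only newsletter send=true terms: 0.91·0.193 = 0.175630
Normalizer over all consistent configurations: 0.79·0.807 + 0.91·0.193 = 0.813160
P(newsletter send | traffic spike, viral social-media post, bot crawl) = 0.175630/0.813160 ≈ 0.2160

P(newsletter send | traffic spike, viral social-media post, bot crawl) ≈ 0.2160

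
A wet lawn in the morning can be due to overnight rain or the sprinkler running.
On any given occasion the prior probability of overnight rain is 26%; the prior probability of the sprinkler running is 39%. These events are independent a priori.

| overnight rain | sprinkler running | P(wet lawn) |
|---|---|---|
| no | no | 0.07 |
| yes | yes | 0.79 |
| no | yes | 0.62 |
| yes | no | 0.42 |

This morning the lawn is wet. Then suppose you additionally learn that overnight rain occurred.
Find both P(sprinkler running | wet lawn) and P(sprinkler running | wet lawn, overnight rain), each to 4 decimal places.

P(wet lawn) = 0.07×0.74×0.61 + 0.62×0.74×0.39 + 0.42×0.26×0.61 + 0.79×0.26×0.39 = 0.031598 + 0.178932 + 0.066612 + 0.080106 = 0.357248
The sprinkler running-present share is 0.178932 + 0.080106 = 0.259038.
Hence the posterior is 0.259038/0.357248 ≈ 0.7251.

With the extra evidence:
Enumerate both values of sprinkler running and weight by the priors:
  P(wet lawn | overnight rain) = 0.42×0.61 + 0.79×0.39
        = 0.256200 + 0.308100 = 0.564300
Configurations with sprinkler running contribute 0.308100, so
  P(sprinkler running | wet lawn, overnight rain) = 0.308100 / 0.564300 ≈ 0.5460
This is intercausal reasoning (explaining away): once overnight rain accounts for the wet lawn, sprinkler running becomes less likely.

P(sprinkler running | wet lawn) ≈ 0.7251; P(sprinkler running | wet lawn, overnight rain) ≈ 0.5460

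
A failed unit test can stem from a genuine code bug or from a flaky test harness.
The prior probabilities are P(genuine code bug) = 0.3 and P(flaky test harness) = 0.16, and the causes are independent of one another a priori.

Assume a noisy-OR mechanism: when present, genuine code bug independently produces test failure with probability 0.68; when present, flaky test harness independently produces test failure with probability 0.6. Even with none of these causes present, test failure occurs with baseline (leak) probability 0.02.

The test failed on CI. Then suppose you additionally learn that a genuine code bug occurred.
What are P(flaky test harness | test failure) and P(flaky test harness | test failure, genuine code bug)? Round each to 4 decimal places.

P(flaky test harness | test failure) ≈ 0.3734; P(flaky test harness | test failure, genuine code bug) ≈ 0.1953

Under noisy-OR, P(test failure | causes) = 1 − (1−0.02)·∏(1−qᵢ) over the active causes.
Weight on flaky test harness=true, given the evidence: 0.068096 + 0.041979 = 0.110075
Denominator P(test failure): 0.02×0.7×0.84 + 0.608×0.7×0.16 + 0.6864×0.3×0.84 + 0.87456×0.3×0.16 = 0.294808
Posterior = 0.110075 / 0.294808 ≈ 0.3734

Now also conditioning on genuine code bug=true:
Sum P(test failure|·) weighted by the priors over both values of flaky test harness:
  P(test failure | genuine code bug) = 0.6864*0.84 + 0.87456*0.16
        = 0.576576 + 0.139930 = 0.716506
Keeping only the flaky test harness-present terms gives 0.139930, so
  P(flaky test harness | test failure, genuine code bug) = 0.139930 / 0.716506 ≈ 0.1953
This is intercausal reasoning (explaining away): once genuine code bug accounts for the test failure, flaky test harness becomes less likely.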